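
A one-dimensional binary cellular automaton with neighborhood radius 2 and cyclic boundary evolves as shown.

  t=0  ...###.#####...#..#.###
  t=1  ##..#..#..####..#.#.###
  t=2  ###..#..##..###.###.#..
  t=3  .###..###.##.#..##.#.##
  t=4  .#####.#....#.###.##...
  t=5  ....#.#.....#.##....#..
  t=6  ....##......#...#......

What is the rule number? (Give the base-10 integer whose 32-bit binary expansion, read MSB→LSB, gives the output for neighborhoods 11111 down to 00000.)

  #####|.  b31=0 t=0,i=9
  ####.|#  b30=1 t=0,i=10
  ###.#|.  b29=0 t=0,i=5
  ###..|#  b28=1 t=0,i=11
  ##.##|.  b27=0 t=0,i=6
  ##.#.|#  b26=1 t=2,i=19
  ##..#|#  b25=1 t=1,i=2
  ##...|#  b24=1 t=0,i=0
  #.###|#  b23=1 t=0,i=7
  #.##.|.  b22=0 t=3,i=10
  #.#.#|#  b21=1 t=1,i=18
  #.#..|.  b20=0 t=2,i=20
  #..##|#  b19=1 t=1,i=9
  #..#.|.  b18=0 t=0,i=17
  #...#|#  b17=1 t=0,i=1
  #....|.  b16=0 t=4,i=9
  .####|.  b15=0 t=0,i=8
  .###.|#  b14=1 t=0,i=4
  .##.#|.  b13=0 t=3,i=11
  .##..|.  b12=0 t=2,i=9
  .#.##|.  b11=0 t=0,i=19
  .#.#.|#  b10=1 t=1,i=17
  .#..#|#  b9=1 t=0,i=16
  .#...|.  b8=0 t=4,i=8
  ..###|.  b7=0 t=0,i=3
  ..##.|#  b6=1 t=2,i=8
  ..#.#|#  b5=1 t=0,i=18
  ..#..|.  b4=0 t=0,i=15
  ...##|.  b3=0 t=0,i=2
  ...#.|.  b2=0 t=0,i=14
  ....#|.  b1=0 t=4,i=10
  .....|.  b0=0 t=5,i=0
  bits 01010111101010100100011001100000 = 1470776928

1470776928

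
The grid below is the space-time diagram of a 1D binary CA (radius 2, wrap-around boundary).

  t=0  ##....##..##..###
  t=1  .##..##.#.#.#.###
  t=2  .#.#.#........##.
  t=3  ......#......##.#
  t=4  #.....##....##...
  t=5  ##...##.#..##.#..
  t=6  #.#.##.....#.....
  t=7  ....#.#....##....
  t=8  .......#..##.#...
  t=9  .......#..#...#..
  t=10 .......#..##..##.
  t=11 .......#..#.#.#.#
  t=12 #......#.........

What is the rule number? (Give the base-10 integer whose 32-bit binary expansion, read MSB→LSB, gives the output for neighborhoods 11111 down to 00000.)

  ##### -> #   bit 31 = 1  t=0,i=16
  ####. -> .   bit 30 = 0  t=0,i=0
  ###.# -> .   bit 29 = 0  t=1,i=16
  ###.. -> #   bit 28 = 1  t=0,i=1
  ##.## -> .   bit 27 = 0  t=1,i=0
  ##.#. -> .   bit 26 = 0  t=1,i=7
  ##..# -> #   bit 25 = 1  t=0,i=8
  ##... -> #   bit 24 = 1  t=0,i=2
  #.### -> #   bit 23 = 1  t=1,i=14
  #.##. -> #   bit 22 = 1  t=1,i=1
  #.#.# -> .   bit 21 = 0  t=1,i=8
  #.#.. -> .   bit 20 = 0  t=2,i=5
  #..## -> .   bit 19 = 0  t=0,i=9
  #..#. -> .   bit 18 = 0  t=2,i=0
  #...# -> .   bit 17 = 0  t=4,i=15
  #.... -> .   bit 16 = 0  t=0,i=3
  .#### -> #   bit 15 = 1  t=0,i=15
  .###. -> #   bit 14 = 1  t=1,i=15
  .##.# -> .   bit 13 = 0  t=1,i=6
  .##.. -> .   bit 12 = 0  t=0,i=7
  .#.## -> .   bit 11 = 0  t=1,i=13
  .#.#. -> .   bit 10 = 0  t=1,i=9
  .#..# -> .   bit 9 = 0  t=5,i=9
  .#... -> #   bit 8 = 1  t=2,i=6
  ..### -> #   bit 7 = 1  t=0,i=14
  ..##. -> #   bit 6 = 1  t=0,i=6
  ..#.# -> .   bit 5 = 0  t=2,i=1
  ..#.. -> #   bit 4 = 1  t=3,i=6
  ...## -> #   bit 3 = 1  t=0,i=5
  ...#. -> .   bit 2 = 0  t=3,i=5
  ....# -> .   bit 1 = 0  t=0,i=4
  ..... -> .   bit 0 = 0  t=2,i=8
  bits 10010011110000001100000111011000 = 2478883288

2478883288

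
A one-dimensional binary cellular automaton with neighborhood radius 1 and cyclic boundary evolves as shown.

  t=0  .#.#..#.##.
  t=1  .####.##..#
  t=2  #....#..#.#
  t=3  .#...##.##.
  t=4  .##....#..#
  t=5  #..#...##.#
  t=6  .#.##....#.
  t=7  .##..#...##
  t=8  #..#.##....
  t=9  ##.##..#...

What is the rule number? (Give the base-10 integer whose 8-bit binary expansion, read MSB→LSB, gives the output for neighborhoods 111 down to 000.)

  ###|.  b7=0 t=1,i=2
  ##.|.  b6=0 t=0,i=9
  #.#|#  b5=1 t=0,i=2
  #..|#  b4=1 t=0,i=4
  .##|.  b3=0 t=0,i=8
  .#.|#  b2=1 t=0,i=1
  ..#|.  b1=0 t=0,i=0
  ...|.  b0=0 t=2,i=2
  bits 00110100 = 52

52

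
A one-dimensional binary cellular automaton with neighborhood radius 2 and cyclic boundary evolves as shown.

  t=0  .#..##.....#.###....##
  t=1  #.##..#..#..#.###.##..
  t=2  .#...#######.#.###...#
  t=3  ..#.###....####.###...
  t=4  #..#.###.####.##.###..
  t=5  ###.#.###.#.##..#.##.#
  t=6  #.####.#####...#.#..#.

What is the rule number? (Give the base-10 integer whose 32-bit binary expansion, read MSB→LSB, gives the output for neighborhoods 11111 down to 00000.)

1026345882

  [31] ##### => .  t=2,i=7
  [30] ####. => .  t=2,i=10
  [29] ###.# => #  t=1,i=16
  [28] ###.. => #  t=0,i=15
  [27] ##.## => #  t=1,i=17
  [26] ##.#. => #  t=0,i=0
  [25] ##..# => .  t=1,i=4
  [24] ##... => #  t=0,i=6
  [23] #.### => .  t=0,i=13
  [22] #.##. => .  t=1,i=2
  [21] #.#.# => #  t=2,i=13
  [20] #.#.. => .  t=0,i=1
  [19] #..## => #  t=0,i=3
  [18] #..#. => #  t=1,i=5
  [17] #...# => .  t=2,i=3
  [16] #.... => .  t=0,i=7
  [15] .#### => #  t=2,i=6
  [14] .###. => #  t=0,i=14
  [13] .##.# => .  t=0,i=21
  [12] .##.. => .  t=0,i=5
  [11] .#.## => #  t=0,i=12
  [10] .#.#. => .  t=2,i=0
  [9] .#..# => #  t=0,i=2
  [8] .#... => #  t=2,i=2
  [7] ..### => #  t=2,i=5
  [6] ..##. => .  t=0,i=4
  [5] ..#.# => .  t=0,i=11
  [4] ..#.. => #  t=1,i=6
  [3] ...## => #  t=0,i=19
  [2] ...#. => .  t=0,i=10
  [1] ....# => #  t=0,i=9
  [0] ..... => .  t=0,i=8
  bits 00111101001011001100101110011010 = 1026345882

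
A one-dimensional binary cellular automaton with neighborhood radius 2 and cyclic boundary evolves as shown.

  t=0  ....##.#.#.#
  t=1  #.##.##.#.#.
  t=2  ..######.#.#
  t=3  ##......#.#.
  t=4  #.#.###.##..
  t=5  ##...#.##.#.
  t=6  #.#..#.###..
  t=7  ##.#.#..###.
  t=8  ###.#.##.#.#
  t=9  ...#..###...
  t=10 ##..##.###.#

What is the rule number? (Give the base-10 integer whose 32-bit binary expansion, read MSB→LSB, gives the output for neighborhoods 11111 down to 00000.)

  ##### -> .   bit 31 = 0  t=2,i=4
  ####. -> .   bit 30 = 0  t=2,i=6
  ###.# -> .   bit 29 = 0  t=2,i=7
  ###.. -> #   bit 28 = 1  t=6,i=9
  ##.## -> #   bit 27 = 1  t=1,i=4
  ##.#. -> #   bit 26 = 1  t=0,i=6
  ##..# -> #   bit 25 = 1  t=4,i=10
  ##... -> #   bit 24 = 1  t=3,i=2
  #.### -> .   bit 23 = 0  t=4,i=4
  #.##. -> #   bit 22 = 1  t=1,i=2
  #.#.# -> .   bit 21 = 0  t=0,i=7
  #.#.. -> .   bit 20 = 0  t=0,i=11
  #..## -> #   bit 19 = 1  t=2,i=1
  #..#. -> .   bit 18 = 0  t=4,i=11
  #...# -> .   bit 17 = 0  t=5,i=3
  #.... -> .   bit 16 = 0  t=0,i=1
  .#### -> .   bit 15 = 0  t=2,i=3
  .###. -> #   bit 14 = 1  t=4,i=5
  .##.# -> #   bit 13 = 1  t=0,i=5
  .##.. -> .   bit 12 = 0  t=3,i=1
  .#.## -> .   bit 11 = 0  t=1,i=1
  .#.#. -> #   bit 10 = 1  t=0,i=8
  .#..# -> #   bit 9 = 1  t=2,i=0
  .#... -> #   bit 8 = 1  t=0,i=0
  ..### -> .   bit 7 = 0  t=2,i=2
  ..##. -> .   bit 6 = 0  t=0,i=4
  ..#.# -> #   bit 5 = 1  t=3,i=8
  ..#.. -> .   bit 4 = 0  t=9,i=3
  ...## -> #   bit 3 = 1  t=0,i=3
  ...#. -> .   bit 2 = 0  t=3,i=7
  ....# -> #   bit 1 = 1  t=0,i=2
  ..... -> #   bit 0 = 1  t=3,i=4
  bits 00011111010010000110011100101011 = 524838699

524838699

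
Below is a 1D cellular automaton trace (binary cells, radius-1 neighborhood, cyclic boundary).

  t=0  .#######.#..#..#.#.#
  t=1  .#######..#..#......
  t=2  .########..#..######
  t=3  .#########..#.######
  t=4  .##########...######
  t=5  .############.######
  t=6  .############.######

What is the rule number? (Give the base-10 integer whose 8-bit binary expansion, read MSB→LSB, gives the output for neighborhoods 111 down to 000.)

  nb ###: next=#  (t=0,i=2, bit7=1)
  nb ##.: next=#  (t=0,i=7, bit6=1)
  nb #.#: next=.  (t=0,i=0, bit5=0)
  nb #..: next=#  (t=0,i=10, bit4=1)
  nb .##: next=#  (t=0,i=1, bit3=1)
  nb .#.: next=.  (t=0,i=9, bit2=0)
  nb ..#: next=.  (t=0,i=11, bit1=0)
  nb ...: next=#  (t=1,i=15, bit0=1)
  bits 11011001 = 217

217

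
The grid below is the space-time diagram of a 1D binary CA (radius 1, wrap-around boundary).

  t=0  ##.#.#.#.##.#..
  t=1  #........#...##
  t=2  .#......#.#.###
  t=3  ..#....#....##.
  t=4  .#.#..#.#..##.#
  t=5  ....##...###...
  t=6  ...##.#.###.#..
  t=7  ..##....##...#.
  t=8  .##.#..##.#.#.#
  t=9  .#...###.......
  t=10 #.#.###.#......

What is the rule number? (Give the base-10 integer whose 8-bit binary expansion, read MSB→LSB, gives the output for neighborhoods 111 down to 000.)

154

  ### -> #   bit 7 = 1  t=1,i=14
  ##. -> .   bit 6 = 0  t=0,i=1
  #.# -> .   bit 5 = 0  t=0,i=2
  #.. -> #   bit 4 = 1  t=0,i=13
  .## -> #   bit 3 = 1  t=0,i=0
  .#. -> .   bit 2 = 0  t=0,i=3
  ..# -> #   bit 1 = 1  t=0,i=14
  ... -> .   bit 0 = 0  t=1,i=2
  bits 10011010 = 154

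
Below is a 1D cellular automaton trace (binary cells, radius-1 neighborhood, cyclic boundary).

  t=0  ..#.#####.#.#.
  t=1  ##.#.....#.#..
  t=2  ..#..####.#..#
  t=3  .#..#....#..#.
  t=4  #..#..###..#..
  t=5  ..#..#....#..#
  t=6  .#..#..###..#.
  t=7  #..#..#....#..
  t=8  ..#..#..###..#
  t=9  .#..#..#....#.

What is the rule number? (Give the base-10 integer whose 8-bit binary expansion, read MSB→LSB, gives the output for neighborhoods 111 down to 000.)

  ###|.  b7=0 t=0,i=5
  ##.|.  b6=0 t=0,i=8
  #.#|#  b5=1 t=0,i=3
  #..|.  b4=0 t=0,i=13
  .##|.  b3=0 t=0,i=4
  .#.|.  b2=0 t=0,i=2
  ..#|#  b1=1 t=0,i=1
  ...|#  b0=1 t=0,i=0
  bits 00100011 = 35

35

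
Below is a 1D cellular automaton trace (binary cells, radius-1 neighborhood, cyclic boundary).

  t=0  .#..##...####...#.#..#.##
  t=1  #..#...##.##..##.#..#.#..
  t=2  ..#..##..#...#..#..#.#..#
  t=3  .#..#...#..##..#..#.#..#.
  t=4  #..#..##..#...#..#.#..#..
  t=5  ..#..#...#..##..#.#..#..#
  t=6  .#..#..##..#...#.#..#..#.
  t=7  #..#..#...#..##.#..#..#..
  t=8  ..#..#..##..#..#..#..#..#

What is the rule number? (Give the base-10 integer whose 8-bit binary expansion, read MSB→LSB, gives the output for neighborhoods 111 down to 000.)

163

  ### -> #   bit 7 = 1  t=0,i=10
  ##. -> .   bit 6 = 0  t=0,i=5
  #.# -> #   bit 5 = 1  t=0,i=0
  #.. -> .   bit 4 = 0  t=0,i=2
  .## -> .   bit 3 = 0  t=0,i=4
  .#. -> .   bit 2 = 0  t=0,i=1
  ..# -> #   bit 1 = 1  t=0,i=3
  ... -> #   bit 0 = 1  t=0,i=7
  bits 10100011 = 163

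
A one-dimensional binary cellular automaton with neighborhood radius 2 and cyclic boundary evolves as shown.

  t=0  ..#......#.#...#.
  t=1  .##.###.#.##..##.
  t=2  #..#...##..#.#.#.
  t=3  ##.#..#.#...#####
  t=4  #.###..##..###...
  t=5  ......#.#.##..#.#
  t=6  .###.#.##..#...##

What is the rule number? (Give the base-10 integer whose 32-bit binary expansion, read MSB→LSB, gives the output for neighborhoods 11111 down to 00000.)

1295619741

  ##### -> .   bit 31 = 0  t=3,i=14
  ####. -> #   bit 30 = 1  t=3,i=0
  ###.# -> .   bit 29 = 0  t=1,i=6
  ###.. -> .   bit 28 = 0  t=4,i=4
  ##.## -> #   bit 27 = 1  t=1,i=3
  ##.#. -> #   bit 26 = 1  t=1,i=7
  ##..# -> .   bit 25 = 0  t=1,i=12
  ##... -> #   bit 24 = 1  t=4,i=14
  #.### -> .   bit 23 = 0  t=1,i=4
  #.##. -> .   bit 22 = 0  t=1,i=10
  #.#.# -> #   bit 21 = 1  t=1,i=8
  #.#.. -> #   bit 20 = 1  t=0,i=11
  #..## -> #   bit 19 = 1  t=1,i=0
  #..#. -> .   bit 18 = 0  t=2,i=2
  #...# -> .   bit 17 = 0  t=0,i=0
  #.... -> #   bit 16 = 1  t=0,i=4
  .#### -> #   bit 15 = 1  t=3,i=13
  .###. -> .   bit 14 = 0  t=1,i=5
  .##.# -> .   bit 13 = 0  t=1,i=2
  .##.. -> #   bit 12 = 1  t=1,i=11
  .#.## -> .   bit 11 = 0  t=1,i=9
  .#.#. -> #   bit 10 = 1  t=0,i=10
  .#..# -> #   bit 9 = 1  t=2,i=1
  .#... -> .   bit 8 = 0  t=0,i=3
  ..### -> #   bit 7 = 1  t=3,i=12
  ..##. -> .   bit 6 = 0  t=1,i=1
  ..#.# -> .   bit 5 = 0  t=0,i=9
  ..#.. -> #   bit 4 = 1  t=0,i=2
  ...## -> #   bit 3 = 1  t=2,i=6
  ...#. -> #   bit 2 = 1  t=0,i=1
  ....# -> .   bit 1 = 0  t=0,i=7
  ..... -> #   bit 0 = 1  t=0,i=5
  bits 01001101001110011001011010011101 = 1295619741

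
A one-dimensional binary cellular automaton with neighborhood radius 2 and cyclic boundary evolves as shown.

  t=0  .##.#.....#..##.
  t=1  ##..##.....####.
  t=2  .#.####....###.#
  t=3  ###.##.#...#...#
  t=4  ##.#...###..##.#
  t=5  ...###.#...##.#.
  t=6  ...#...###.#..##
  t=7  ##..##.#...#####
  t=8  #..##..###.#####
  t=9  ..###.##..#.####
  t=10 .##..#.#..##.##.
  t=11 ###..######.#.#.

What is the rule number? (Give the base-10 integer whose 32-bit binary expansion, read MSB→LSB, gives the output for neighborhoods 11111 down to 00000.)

3376062432

  ##### -> #   bit 31 = 1  t=7,i=13
  ####. -> #   bit 30 = 1  t=1,i=13
  ###.# -> .   bit 29 = 0  t=1,i=14
  ###.. -> .   bit 28 = 0  t=2,i=6
  ##.## -> #   bit 27 = 1  t=1,i=15
  ##.#. -> .   bit 26 = 0  t=0,i=3
  ##..# -> .   bit 25 = 0  t=0,i=15
  ##... -> #   bit 24 = 1  t=1,i=6
  #.### -> .   bit 23 = 0  t=2,i=3
  #.##. -> .   bit 22 = 0  t=1,i=0
  #.#.# -> #   bit 21 = 1  t=2,i=1
  #.#.. -> #   bit 20 = 1  t=0,i=4
  #..## -> #   bit 19 = 1  t=0,i=0
  #..#. -> .   bit 18 = 0  t=9,i=9
  #...# -> #   bit 17 = 1  t=3,i=9
  #.... -> .   bit 16 = 0  t=0,i=6
  .#### -> #   bit 15 = 1  t=1,i=12
  .###. -> .   bit 14 = 0  t=2,i=12
  .##.# -> .   bit 13 = 0  t=0,i=2
  .##.. -> #   bit 12 = 1  t=0,i=14
  .#.## -> #   bit 11 = 1  t=2,i=2
  .#.#. -> #   bit 10 = 1  t=2,i=0
  .#..# -> #   bit 9 = 1  t=0,i=11
  .#... -> #   bit 8 = 1  t=0,i=5
  ..### -> #   bit 7 = 1  t=1,i=11
  ..##. -> #   bit 6 = 1  t=0,i=1
  ..#.# -> #   bit 5 = 1  t=9,i=10
  ..#.. -> .   bit 4 = 0  t=0,i=10
  ...## -> .   bit 3 = 0  t=1,i=10
  ...#. -> .   bit 2 = 0  t=0,i=9
  ....# -> .   bit 1 = 0  t=0,i=8
  ..... -> .   bit 0 = 0  t=0,i=7
  bits 11001001001110101001111111100000 = 3376062432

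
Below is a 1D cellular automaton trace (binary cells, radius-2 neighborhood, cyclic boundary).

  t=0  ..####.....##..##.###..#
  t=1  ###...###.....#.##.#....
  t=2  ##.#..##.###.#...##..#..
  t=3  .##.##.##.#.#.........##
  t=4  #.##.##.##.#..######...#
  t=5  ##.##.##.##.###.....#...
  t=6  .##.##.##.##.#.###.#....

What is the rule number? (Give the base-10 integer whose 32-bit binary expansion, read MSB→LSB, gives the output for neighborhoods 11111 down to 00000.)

218719877

  nb #####: next=.  (t=4,i=16, bit31=0)
  nb ####.: next=.  (t=0,i=4, bit30=0)
  nb ###.#: next=.  (t=2,i=11, bit29=0)
  nb ###..: next=.  (t=0,i=5, bit28=0)
  nb ##.##: next=#  (t=0,i=17, bit27=1)
  nb ##.#.: next=#  (t=1,i=18, bit26=1)
  nb ##..#: next=.  (t=0,i=13, bit25=0)
  nb ##...: next=#  (t=0,i=6, bit24=1)
  nb #.###: next=.  (t=0,i=18, bit23=0)
  nb #.##.: next=.  (t=1,i=16, bit22=0)
  nb #.#.#: next=.  (t=3,i=10, bit21=0)
  nb #.#..: next=.  (t=1,i=19, bit20=0)
  nb #..##: next=#  (t=0,i=1, bit19=1)
  nb #..#.: next=.  (t=0,i=22, bit18=0)
  nb #...#: next=.  (t=1,i=4, bit17=0)
  nb #....: next=#  (t=0,i=7, bit16=1)
  nb .####: next=.  (t=0,i=3, bit15=0)
  nb .###.: next=#  (t=0,i=19, bit14=1)
  nb .##.#: next=#  (t=0,i=16, bit13=1)
  nb .##..: next=.  (t=0,i=12, bit12=0)
  nb .#.##: next=.  (t=1,i=15, bit11=0)
  nb .#.#.: next=#  (t=3,i=11, bit10=1)
  nb .#..#: next=#  (t=0,i=0, bit9=1)
  nb .#...: next=.  (t=1,i=20, bit8=0)
  nb ..###: next=#  (t=0,i=2, bit7=1)
  nb ..##.: next=.  (t=0,i=11, bit6=0)
  nb ..#.#: next=.  (t=1,i=14, bit5=0)
  nb ..#..: next=.  (t=0,i=23, bit4=0)
  nb ...##: next=.  (t=0,i=10, bit3=0)
  nb ...#.: next=#  (t=1,i=13, bit2=1)
  nb ....#: next=.  (t=0,i=9, bit1=0)
  nb .....: next=#  (t=0,i=8, bit0=1)
  bits 00001101000010010110011010000101 = 218719877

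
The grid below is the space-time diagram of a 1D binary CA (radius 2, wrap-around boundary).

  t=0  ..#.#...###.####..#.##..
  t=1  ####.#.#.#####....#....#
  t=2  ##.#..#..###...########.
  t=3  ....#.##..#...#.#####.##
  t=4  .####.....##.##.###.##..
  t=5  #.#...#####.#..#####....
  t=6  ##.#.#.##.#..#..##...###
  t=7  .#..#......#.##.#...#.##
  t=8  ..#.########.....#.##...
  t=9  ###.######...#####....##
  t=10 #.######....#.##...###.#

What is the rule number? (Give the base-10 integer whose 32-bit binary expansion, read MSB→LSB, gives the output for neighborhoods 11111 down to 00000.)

2827077503

  ##### -> #   bit 31 = 1  t=1,i=1
  ####. -> .   bit 30 = 0  t=0,i=14
  ###.# -> #   bit 29 = 1  t=0,i=10
  ###.. -> .   bit 28 = 0  t=0,i=15
  ##.## -> #   bit 27 = 1  t=0,i=11
  ##.#. -> .   bit 26 = 0  t=1,i=4
  ##..# -> .   bit 25 = 0  t=0,i=16
  ##... -> .   bit 24 = 0  t=0,i=22
  #.### -> #   bit 23 = 1  t=0,i=12
  #.##. -> .   bit 22 = 0  t=0,i=20
  #.#.# -> .   bit 21 = 0  t=1,i=5
  #.#.. -> .   bit 20 = 0  t=0,i=4
  #..## -> .   bit 19 = 0  t=2,i=8
  #..#. -> .   bit 18 = 0  t=0,i=17
  #...# -> .   bit 17 = 0  t=0,i=6
  #.... -> #   bit 16 = 1  t=0,i=23
  .#### -> #   bit 15 = 1  t=0,i=13
  .###. -> #   bit 14 = 1  t=0,i=9
  .##.# -> .   bit 13 = 0  t=2,i=1
  .##.. -> .   bit 12 = 0  t=0,i=21
  .#.## -> .   bit 11 = 0  t=0,i=19
  .#.#. -> #   bit 10 = 1  t=0,i=3
  .#..# -> #   bit 9 = 1  t=2,i=4
  .#... -> #   bit 8 = 1  t=0,i=5
  ..### -> .   bit 7 = 0  t=0,i=8
  ..##. -> #   bit 6 = 1  t=4,i=10
  ..#.# -> #   bit 5 = 1  t=0,i=2
  ..#.. -> #   bit 4 = 1  t=1,i=18
  ...## -> #   bit 3 = 1  t=0,i=7
  ...#. -> #   bit 2 = 1  t=0,i=1
  ....# -> #   bit 1 = 1  t=0,i=0
  ..... -> #   bit 0 = 1  t=4,i=7
  bits 10101000100000011100011101111111 = 2827077503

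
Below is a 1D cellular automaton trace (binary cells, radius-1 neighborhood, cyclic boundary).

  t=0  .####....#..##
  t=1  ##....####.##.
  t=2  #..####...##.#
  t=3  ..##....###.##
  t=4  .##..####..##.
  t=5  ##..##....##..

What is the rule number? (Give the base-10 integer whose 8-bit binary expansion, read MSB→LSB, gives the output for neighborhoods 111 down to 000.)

  ### -> .   bit 7 = 0  t=0,i=2
  ##. -> .   bit 6 = 0  t=0,i=4
  #.# -> #   bit 5 = 1  t=0,i=0
  #.. -> .   bit 4 = 0  t=0,i=5
  .## -> #   bit 3 = 1  t=0,i=1
  .#. -> #   bit 2 = 1  t=0,i=9
  ..# -> #   bit 1 = 1  t=0,i=8
  ... -> #   bit 0 = 1  t=0,i=6
  bits 00101111 = 47

47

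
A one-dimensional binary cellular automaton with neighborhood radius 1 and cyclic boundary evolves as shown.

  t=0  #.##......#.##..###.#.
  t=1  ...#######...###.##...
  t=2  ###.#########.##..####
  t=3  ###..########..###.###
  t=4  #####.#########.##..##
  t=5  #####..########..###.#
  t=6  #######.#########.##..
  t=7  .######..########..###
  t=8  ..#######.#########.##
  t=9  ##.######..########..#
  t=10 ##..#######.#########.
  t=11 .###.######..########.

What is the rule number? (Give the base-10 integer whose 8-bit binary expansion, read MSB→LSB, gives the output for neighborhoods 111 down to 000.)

211

  nb ###: next=#  (t=0,i=17, bit7=1)
  nb ##.: next=#  (t=0,i=3, bit6=1)
  nb #.#: next=.  (t=0,i=1, bit5=0)
  nb #..: next=#  (t=0,i=4, bit4=1)
  nb .##: next=.  (t=0,i=2, bit3=0)
  nb .#.: next=.  (t=0,i=0, bit2=0)
  nb ..#: next=#  (t=0,i=9, bit1=1)
  nb ...: next=#  (t=0,i=5, bit0=1)
  bits 11010011 = 211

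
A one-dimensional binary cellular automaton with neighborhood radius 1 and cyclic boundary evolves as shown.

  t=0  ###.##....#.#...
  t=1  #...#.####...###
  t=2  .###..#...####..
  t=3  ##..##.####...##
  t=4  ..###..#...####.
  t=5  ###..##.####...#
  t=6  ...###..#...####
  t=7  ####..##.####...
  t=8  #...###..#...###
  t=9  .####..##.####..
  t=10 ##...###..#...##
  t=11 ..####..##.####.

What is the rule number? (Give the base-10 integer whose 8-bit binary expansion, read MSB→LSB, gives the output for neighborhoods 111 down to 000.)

27

  [7] ### => .  t=0,i=1
  [6] ##. => .  t=0,i=2
  [5] #.# => .  t=0,i=3
  [4] #.. => #  t=0,i=6
  [3] .## => #  t=0,i=0
  [2] .#. => .  t=0,i=10
  [1] ..# => #  t=0,i=9
  [0] ... => #  t=0,i=7
  bits 00011011 = 27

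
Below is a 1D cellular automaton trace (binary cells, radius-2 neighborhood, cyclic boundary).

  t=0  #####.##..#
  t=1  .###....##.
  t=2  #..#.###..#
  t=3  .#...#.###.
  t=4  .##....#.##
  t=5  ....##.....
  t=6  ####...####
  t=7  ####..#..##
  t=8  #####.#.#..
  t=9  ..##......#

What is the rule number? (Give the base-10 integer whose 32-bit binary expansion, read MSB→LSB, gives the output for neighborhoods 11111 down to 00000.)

  ##### -> #   bit 31 = 1  t=0,i=1
  ####. -> #   bit 30 = 1  t=0,i=3
  ###.# -> .   bit 29 = 0  t=0,i=4
  ###.. -> #   bit 28 = 1  t=1,i=3
  ##.## -> .   bit 27 = 0  t=0,i=5
  ##.#. -> .   bit 26 = 0  t=8,i=5
  ##..# -> #   bit 25 = 1  t=0,i=8
  ##... -> .   bit 24 = 0  t=1,i=4
  #.### -> #   bit 23 = 1  t=2,i=5
  #.##. -> .   bit 22 = 0  t=0,i=6
  #.#.# -> .   bit 21 = 0  t=8,i=6
  #.#.. -> .   bit 20 = 0  t=8,i=8
  #..## -> #   bit 19 = 1  t=0,i=9
  #..#. -> .   bit 18 = 0  t=2,i=2
  #...# -> .   bit 17 = 0  t=3,i=3
  #.... -> #   bit 16 = 1  t=1,i=5
  .#### -> .   bit 15 = 0  t=0,i=0
  .###. -> .   bit 14 = 0  t=1,i=2
  .##.# -> .   bit 13 = 0  t=4,i=10
  .##.. -> .   bit 12 = 0  t=0,i=7
  .#.## -> .   bit 11 = 0  t=2,i=4
  .#.#. -> .   bit 10 = 0  t=8,i=7
  .#..# -> .   bit 9 = 0  t=7,i=7
  .#... -> #   bit 8 = 1  t=3,i=2
  ..### -> .   bit 7 = 0  t=0,i=10
  ..##. -> .   bit 6 = 0  t=1,i=8
  ..#.# -> .   bit 5 = 0  t=2,i=3
  ..#.. -> #   bit 4 = 1  t=3,i=1
  ...## -> #   bit 3 = 1  t=1,i=7
  ...#. -> .   bit 2 = 0  t=3,i=4
  ....# -> #   bit 1 = 1  t=1,i=6
  ..... -> #   bit 0 = 1  t=5,i=0
  bits 11010010100010010000000100011011 = 3532194075

3532194075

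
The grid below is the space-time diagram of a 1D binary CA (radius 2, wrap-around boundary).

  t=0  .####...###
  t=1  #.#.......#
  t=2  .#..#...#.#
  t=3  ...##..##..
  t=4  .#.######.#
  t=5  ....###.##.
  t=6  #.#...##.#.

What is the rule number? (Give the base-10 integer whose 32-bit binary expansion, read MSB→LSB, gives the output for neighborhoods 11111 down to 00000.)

2920124534

  nb #####: next=#  (t=4,i=5, bit31=1)
  nb ####.: next=.  (t=0,i=3, bit30=0)
  nb ###.#: next=#  (t=0,i=10, bit29=1)
  nb ###..: next=.  (t=0,i=4, bit28=0)
  nb ##.##: next=#  (t=0,i=0, bit27=1)
  nb ##.#.: next=#  (t=1,i=1, bit26=1)
  nb ##..#: next=#  (t=3,i=5, bit25=1)
  nb ##...: next=.  (t=0,i=5, bit24=0)
  nb #.###: next=.  (t=0,i=1, bit23=0)
  nb #.##.: next=.  (t=5,i=8, bit22=0)
  nb #.#.#: next=.  (t=2,i=10, bit21=0)
  nb #.#..: next=.  (t=1,i=2, bit20=0)
  nb #..##: next=#  (t=3,i=6, bit19=1)
  nb #..#.: next=#  (t=2,i=3, bit18=1)
  nb #...#: next=.  (t=0,i=6, bit17=0)
  nb #....: next=#  (t=1,i=4, bit16=1)
  nb .####: next=#  (t=0,i=2, bit15=1)
  nb .###.: next=.  (t=0,i=9, bit14=0)
  nb .##.#: next=.  (t=1,i=0, bit13=0)
  nb .##..: next=#  (t=3,i=4, bit12=1)
  nb .#.##: next=.  (t=4,i=2, bit11=0)
  nb .#.#.: next=.  (t=2,i=0, bit10=0)
  nb .#..#: next=.  (t=2,i=2, bit9=0)
  nb .#...: next=.  (t=1,i=3, bit8=0)
  nb ..###: next=.  (t=0,i=8, bit7=0)
  nb ..##.: next=#  (t=1,i=10, bit6=1)
  nb ..#.#: next=#  (t=2,i=8, bit5=1)
  nb ..#..: next=#  (t=2,i=4, bit4=1)
  nb ...##: next=.  (t=0,i=7, bit3=0)
  nb ...#.: next=#  (t=2,i=7, bit2=1)
  nb ....#: next=#  (t=1,i=8, bit1=1)
  nb .....: next=.  (t=1,i=5, bit0=0)
  bits 10101110000011011001000001110110 = 2920124534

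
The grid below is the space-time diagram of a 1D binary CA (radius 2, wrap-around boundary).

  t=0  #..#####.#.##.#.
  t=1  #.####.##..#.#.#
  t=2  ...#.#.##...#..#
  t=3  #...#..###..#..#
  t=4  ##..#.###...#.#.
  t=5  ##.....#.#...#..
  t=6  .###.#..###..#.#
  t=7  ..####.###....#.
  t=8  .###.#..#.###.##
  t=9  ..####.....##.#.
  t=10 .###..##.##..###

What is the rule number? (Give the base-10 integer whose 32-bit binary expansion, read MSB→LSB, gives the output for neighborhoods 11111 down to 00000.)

  ##### -> #   bit 31 = 1  t=0,i=5
  ####. -> .   bit 30 = 0  t=0,i=6
  ###.# -> #   bit 29 = 1  t=0,i=7
  ###.. -> .   bit 28 = 0  t=3,i=9
  ##.## -> .   bit 27 = 0  t=1,i=1
  ##.#. -> #   bit 26 = 1  t=0,i=8
  ##..# -> .   bit 25 = 0  t=1,i=9
  ##... -> #   bit 24 = 1  t=2,i=9
  #.### -> .   bit 23 = 0  t=1,i=2
  #.##. -> #   bit 22 = 1  t=0,i=11
  #.#.# -> .   bit 21 = 0  t=0,i=9
  #.#.. -> #   bit 20 = 1  t=0,i=0
  #..## -> #   bit 19 = 1  t=0,i=2
  #..#. -> .   bit 18 = 0  t=1,i=10
  #...# -> .   bit 17 = 0  t=2,i=1
  #.... -> #   bit 16 = 1  t=5,i=3
  .#### -> #   bit 15 = 1  t=0,i=4
  .###. -> #   bit 14 = 1  t=3,i=8
  .##.# -> .   bit 13 = 0  t=0,i=12
  .##.. -> #   bit 12 = 1  t=1,i=8
  .#.## -> .   bit 11 = 0  t=0,i=10
  .#.#. -> #   bit 10 = 1  t=0,i=15
  .#..# -> .   bit 9 = 0  t=0,i=1
  .#... -> #   bit 8 = 1  t=2,i=0
  ..### -> #   bit 7 = 1  t=0,i=3
  ..##. -> .   bit 6 = 0  t=3,i=15
  ..#.# -> .   bit 5 = 0  t=1,i=11
  ..#.. -> #   bit 4 = 1  t=2,i=12
  ...## -> #   bit 3 = 1  t=7,i=1
  ...#. -> .   bit 2 = 0  t=2,i=2
  ....# -> #   bit 1 = 1  t=5,i=5
  ..... -> .   bit 0 = 0  t=5,i=4
  bits 10100101010110011101010110011010 = 2774128026

2774128026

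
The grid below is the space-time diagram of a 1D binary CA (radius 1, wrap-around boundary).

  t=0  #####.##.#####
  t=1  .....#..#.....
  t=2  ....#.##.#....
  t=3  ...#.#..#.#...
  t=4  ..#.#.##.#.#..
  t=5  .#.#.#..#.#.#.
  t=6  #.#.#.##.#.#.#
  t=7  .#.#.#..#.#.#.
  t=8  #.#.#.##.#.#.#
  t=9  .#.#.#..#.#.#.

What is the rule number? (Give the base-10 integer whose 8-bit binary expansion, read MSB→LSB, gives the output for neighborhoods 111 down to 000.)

50

  [7] ### => .  t=0,i=0
  [6] ##. => .  t=0,i=4
  [5] #.# => #  t=0,i=5
  [4] #.. => #  t=1,i=6
  [3] .## => .  t=0,i=6
  [2] .#. => .  t=1,i=5
  [1] ..# => #  t=1,i=4
  [0] ... => .  t=1,i=0
  bits 00110010 = 50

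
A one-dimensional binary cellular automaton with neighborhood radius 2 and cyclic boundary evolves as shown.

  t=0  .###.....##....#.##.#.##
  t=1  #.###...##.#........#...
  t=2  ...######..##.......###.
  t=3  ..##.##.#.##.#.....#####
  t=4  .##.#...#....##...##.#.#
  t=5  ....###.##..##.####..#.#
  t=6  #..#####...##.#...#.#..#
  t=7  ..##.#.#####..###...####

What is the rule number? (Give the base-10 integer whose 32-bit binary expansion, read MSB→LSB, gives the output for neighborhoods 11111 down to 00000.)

3107865560

  #####|#  b31=1 t=2,i=5
  ####.|.  b30=0 t=2,i=7
  ###.#|#  b29=1 t=5,i=6
  ###..|#  b28=1 t=0,i=3
  ##.##|#  b27=1 t=0,i=0
  ##.#.|.  b26=0 t=0,i=19
  ##..#|.  b25=0 t=2,i=9
  ##...|#  b24=1 t=0,i=4
  #.###|.  b23=0 t=0,i=1
  #.##.|.  b22=0 t=0,i=17
  #.#.#|#  b21=1 t=0,i=20
  #.#..|#  b20=1 t=1,i=11
  #..##|#  b19=1 t=2,i=10
  #..#.|#  b18=1 t=5,i=20
  #...#|#  b17=1 t=1,i=6
  #....|.  b16=0 t=0,i=5
  .####|.  b15=0 t=2,i=4
  .###.|#  b14=1 t=0,i=2
  .##.#|.  b13=0 t=0,i=18
  .##..|.  b12=0 t=0,i=10
  .#.##|.  b11=0 t=0,i=16
  .#.#.|.  b10=0 t=4,i=22
  .#..#|#  b9=1 t=6,i=21
  .#...|#  b8=1 t=1,i=12
  ..###|#  b7=1 t=2,i=3
  ..##.|#  b6=1 t=0,i=9
  ..#.#|.  b5=0 t=0,i=15
  ..#..|#  b4=1 t=1,i=20
  ...##|#  b3=1 t=0,i=8
  ...#.|.  b2=0 t=0,i=14
  ....#|.  b1=0 t=0,i=7
  .....|.  b0=0 t=0,i=6
  bits 10111001001111100100001111011000 = 3107865560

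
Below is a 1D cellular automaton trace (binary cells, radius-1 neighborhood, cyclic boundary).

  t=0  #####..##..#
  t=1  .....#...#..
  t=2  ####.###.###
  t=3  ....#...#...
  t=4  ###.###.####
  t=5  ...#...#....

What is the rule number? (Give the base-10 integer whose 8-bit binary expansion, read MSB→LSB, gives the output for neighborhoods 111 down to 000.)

53

  ### -> .   bit 7 = 0  t=0,i=0
  ##. -> .   bit 6 = 0  t=0,i=4
  #.# -> #   bit 5 = 1  t=2,i=4
  #.. -> #   bit 4 = 1  t=0,i=5
  .## -> .   bit 3 = 0  t=0,i=7
  .#. -> #   bit 2 = 1  t=1,i=5
  ..# -> .   bit 1 = 0  t=0,i=6
  ... -> #   bit 0 = 1  t=1,i=0
  bits 00110101 = 53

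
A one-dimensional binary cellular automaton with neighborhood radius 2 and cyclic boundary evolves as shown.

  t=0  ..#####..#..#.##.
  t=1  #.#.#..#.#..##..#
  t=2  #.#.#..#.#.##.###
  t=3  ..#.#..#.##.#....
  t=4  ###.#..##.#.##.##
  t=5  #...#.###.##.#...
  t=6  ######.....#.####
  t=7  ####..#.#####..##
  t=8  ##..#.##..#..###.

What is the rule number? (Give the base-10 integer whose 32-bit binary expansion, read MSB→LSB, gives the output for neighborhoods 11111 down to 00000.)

  [31] ##### => #  t=0,i=4
  [30] ####. => .  t=0,i=5
  [29] ###.# => .  t=2,i=0
  [28] ###.. => .  t=0,i=6
  [27] ##.## => .  t=2,i=13
  [26] ##.#. => .  t=1,i=1
  [25] ##..# => #  t=0,i=7
  [24] ##... => #  t=0,i=16
  [23] #.### => .  t=2,i=14
  [22] #.##. => .  t=0,i=14
  [21] #.#.# => #  t=1,i=2
  [20] #.#.. => #  t=1,i=4
  [19] #..## => #  t=1,i=11
  [18] #..#. => .  t=0,i=8
  [17] #...# => #  t=0,i=0
  [16] #.... => .  t=3,i=14
  [15] .#### => .  t=0,i=3
  [14] .###. => .  t=5,i=7
  [13] .##.# => #  t=1,i=0
  [12] .##.. => .  t=0,i=15
  [11] .#.## => #  t=0,i=13
  [10] .#.#. => .  t=1,i=3
  [9] .#..# => .  t=0,i=10
  [8] .#... => #  t=3,i=13
  [7] ..### => #  t=0,i=2
  [6] ..##. => #  t=1,i=12
  [5] ..#.# => #  t=0,i=12
  [4] ..#.. => #  t=0,i=9
  [3] ...## => .  t=0,i=1
  [2] ...#. => #  t=3,i=1
  [1] ....# => #  t=3,i=0
  [0] ..... => #  t=3,i=15
  bits 10000011001110100010100111110111 = 2201627127

2201627127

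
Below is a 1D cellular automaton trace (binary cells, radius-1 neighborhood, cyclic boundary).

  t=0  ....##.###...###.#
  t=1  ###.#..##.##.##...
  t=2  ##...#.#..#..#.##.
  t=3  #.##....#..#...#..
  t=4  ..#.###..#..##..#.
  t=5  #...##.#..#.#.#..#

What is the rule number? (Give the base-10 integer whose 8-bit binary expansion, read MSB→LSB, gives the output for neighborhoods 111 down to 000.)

  nb ###: next=#  (t=0,i=8, bit7=1)
  nb ##.: next=.  (t=0,i=5, bit6=0)
  nb #.#: next=.  (t=0,i=6, bit5=0)
  nb #..: next=#  (t=0,i=0, bit4=1)
  nb .##: next=#  (t=0,i=4, bit3=1)
  nb .#.: next=.  (t=0,i=17, bit2=0)
  nb ..#: next=.  (t=0,i=3, bit1=0)
  nb ...: next=#  (t=0,i=1, bit0=1)
  bits 10011001 = 153

153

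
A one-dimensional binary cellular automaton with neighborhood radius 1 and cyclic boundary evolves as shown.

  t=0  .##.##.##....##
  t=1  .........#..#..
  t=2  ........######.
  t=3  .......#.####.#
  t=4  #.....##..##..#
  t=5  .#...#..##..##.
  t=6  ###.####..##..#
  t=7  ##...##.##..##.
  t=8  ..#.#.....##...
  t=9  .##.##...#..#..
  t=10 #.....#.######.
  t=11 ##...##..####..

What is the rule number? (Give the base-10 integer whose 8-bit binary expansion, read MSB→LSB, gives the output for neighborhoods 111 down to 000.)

150

  ### -> #   bit 7 = 1  t=2,i=9
  ##. -> .   bit 6 = 0  t=0,i=2
  #.# -> .   bit 5 = 0  t=0,i=0
  #.. -> #   bit 4 = 1  t=0,i=9
  .## -> .   bit 3 = 0  t=0,i=1
  .#. -> #   bit 2 = 1  t=1,i=9
  ..# -> #   bit 1 = 1  t=0,i=12
  ... -> .   bit 0 = 0  t=0,i=10
  bits 10010110 = 150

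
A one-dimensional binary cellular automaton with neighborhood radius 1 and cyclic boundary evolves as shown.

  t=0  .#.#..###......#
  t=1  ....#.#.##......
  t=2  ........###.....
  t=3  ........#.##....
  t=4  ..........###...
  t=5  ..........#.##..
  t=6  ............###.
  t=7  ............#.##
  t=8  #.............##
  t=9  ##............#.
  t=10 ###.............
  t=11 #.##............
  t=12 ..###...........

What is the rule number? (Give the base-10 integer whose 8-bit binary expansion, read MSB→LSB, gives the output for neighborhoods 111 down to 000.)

88

  [7] ### => .  t=0,i=7
  [6] ##. => #  t=0,i=8
  [5] #.# => .  t=0,i=0
  [4] #.. => #  t=0,i=4
  [3] .## => #  t=0,i=6
  [2] .#. => .  t=0,i=1
  [1] ..# => .  t=0,i=5
  [0] ... => .  t=0,i=10
  bits 01011000 = 88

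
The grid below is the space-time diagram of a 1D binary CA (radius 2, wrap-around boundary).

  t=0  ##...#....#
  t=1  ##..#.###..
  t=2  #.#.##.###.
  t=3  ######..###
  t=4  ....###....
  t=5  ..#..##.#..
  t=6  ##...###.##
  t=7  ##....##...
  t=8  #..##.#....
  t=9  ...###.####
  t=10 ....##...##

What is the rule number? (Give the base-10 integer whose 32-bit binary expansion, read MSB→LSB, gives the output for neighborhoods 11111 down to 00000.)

  [31] ##### => .  t=3,i=0
  [30] ####. => #  t=3,i=4
  [29] ###.# => #  t=2,i=9
  [28] ###.. => #  t=0,i=1
  [27] ##.## => .  t=2,i=6
  [26] ##.#. => #  t=2,i=10
  [25] ##..# => #  t=1,i=2
  [24] ##... => .  t=0,i=2
  [23] #.### => .  t=1,i=6
  [22] #.##. => #  t=2,i=4
  [21] #.#.# => #  t=2,i=0
  [20] #.#.. => .  t=5,i=8
  [19] #..## => .  t=1,i=10
  [18] #..#. => .  t=1,i=3
  [17] #...# => .  t=0,i=3
  [16] #.... => #  t=0,i=7
  [15] .#### => .  t=3,i=9
  [14] .###. => #  t=0,i=0
  [13] .##.# => #  t=2,i=5
  [12] .##.. => .  t=1,i=1
  [11] .#.## => #  t=1,i=5
  [10] .#.#. => #  t=2,i=1
  [9] .#..# => .  t=5,i=3
  [8] .#... => #  t=0,i=6
  [7] ..### => .  t=0,i=10
  [6] ..##. => #  t=1,i=0
  [5] ..#.# => #  t=1,i=4
  [4] ..#.. => .  t=0,i=5
  [3] ...## => .  t=0,i=9
  [2] ...#. => #  t=0,i=4
  [1] ....# => #  t=0,i=8
  [0] ..... => .  t=4,i=0
  bits 01110110011000010110110101100110 = 1986096486

1986096486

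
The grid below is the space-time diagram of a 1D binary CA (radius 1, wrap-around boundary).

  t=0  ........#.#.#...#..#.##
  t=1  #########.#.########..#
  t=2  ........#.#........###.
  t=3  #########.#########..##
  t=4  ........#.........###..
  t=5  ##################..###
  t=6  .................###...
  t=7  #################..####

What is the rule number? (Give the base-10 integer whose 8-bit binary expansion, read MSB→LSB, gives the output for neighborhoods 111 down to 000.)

  nb ###: next=.  (t=1,i=0, bit7=0)
  nb ##.: next=#  (t=0,i=22, bit6=1)
  nb #.#: next=.  (t=0,i=9, bit5=0)
  nb #..: next=#  (t=0,i=0, bit4=1)
  nb .##: next=.  (t=0,i=21, bit3=0)
  nb .#.: next=#  (t=0,i=8, bit2=1)
  nb ..#: next=#  (t=0,i=7, bit1=1)
  nb ...: next=#  (t=0,i=1, bit0=1)
  bits 01010111 = 87

87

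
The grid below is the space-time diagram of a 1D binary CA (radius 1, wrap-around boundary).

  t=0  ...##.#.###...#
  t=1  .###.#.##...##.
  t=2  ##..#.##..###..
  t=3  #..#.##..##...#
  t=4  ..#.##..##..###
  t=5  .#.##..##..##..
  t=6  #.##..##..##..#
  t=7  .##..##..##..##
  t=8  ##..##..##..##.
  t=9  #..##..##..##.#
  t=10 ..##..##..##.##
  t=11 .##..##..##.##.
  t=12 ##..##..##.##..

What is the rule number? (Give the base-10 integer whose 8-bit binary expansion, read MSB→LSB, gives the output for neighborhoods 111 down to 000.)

  ### -> .   bit 7 = 0  t=0,i=9
  ##. -> .   bit 6 = 0  t=0,i=4
  #.# -> #   bit 5 = 1  t=0,i=5
  #.. -> .   bit 4 = 0  t=0,i=0
  .## -> #   bit 3 = 1  t=0,i=3
  .#. -> .   bit 2 = 0  t=0,i=6
  ..# -> #   bit 1 = 1  t=0,i=2
  ... -> #   bit 0 = 1  t=0,i=1
  bits 00101011 = 43

43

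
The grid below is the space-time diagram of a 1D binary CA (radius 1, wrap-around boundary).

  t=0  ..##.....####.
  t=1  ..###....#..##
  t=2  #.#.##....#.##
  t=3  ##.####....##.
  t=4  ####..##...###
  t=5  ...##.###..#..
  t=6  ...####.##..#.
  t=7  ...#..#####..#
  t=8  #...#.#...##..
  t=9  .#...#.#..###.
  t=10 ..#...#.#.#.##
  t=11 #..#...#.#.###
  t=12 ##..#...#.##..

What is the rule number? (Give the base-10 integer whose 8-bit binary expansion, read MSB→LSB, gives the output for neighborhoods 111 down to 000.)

  [7] ### => .  t=0,i=10
  [6] ##. => #  t=0,i=3
  [5] #.# => #  t=2,i=1
  [4] #.. => #  t=0,i=4
  [3] .## => #  t=0,i=2
  [2] .#. => .  t=1,i=9
  [1] ..# => .  t=0,i=1
  [0] ... => .  t=0,i=0
  bits 01111000 = 120

120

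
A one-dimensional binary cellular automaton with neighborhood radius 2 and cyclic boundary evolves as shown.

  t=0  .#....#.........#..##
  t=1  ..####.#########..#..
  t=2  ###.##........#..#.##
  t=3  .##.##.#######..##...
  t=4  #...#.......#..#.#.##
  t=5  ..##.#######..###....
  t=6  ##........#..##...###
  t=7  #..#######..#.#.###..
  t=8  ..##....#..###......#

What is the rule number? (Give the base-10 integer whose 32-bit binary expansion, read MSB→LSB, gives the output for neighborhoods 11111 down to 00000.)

1615795631

  ##### -> .   bit 31 = 0  t=1,i=9
  ####. -> #   bit 30 = 1  t=1,i=4
  ###.# -> #   bit 29 = 1  t=1,i=5
  ###.. -> .   bit 28 = 0  t=1,i=15
  ##.## -> .   bit 27 = 0  t=1,i=6
  ##.#. -> .   bit 26 = 0  t=0,i=0
  ##..# -> .   bit 25 = 0  t=1,i=16
  ##... -> .   bit 24 = 0  t=2,i=6
  #.### -> .   bit 23 = 0  t=1,i=7
  #.##. -> #   bit 22 = 1  t=2,i=4
  #.#.# -> .   bit 21 = 0  t=4,i=17
  #.#.. -> .   bit 20 = 0  t=0,i=1
  #..## -> #   bit 19 = 1  t=0,i=18
  #..#. -> #   bit 18 = 1  t=1,i=17
  #...# -> #   bit 17 = 1  t=4,i=2
  #.... -> #   bit 16 = 1  t=0,i=3
  .#### -> .   bit 15 = 0  t=1,i=3
  .###. -> .   bit 14 = 0  t=4,i=20
  .##.# -> .   bit 13 = 0  t=0,i=20
  .##.. -> #   bit 12 = 1  t=2,i=5
  .#.## -> .   bit 11 = 0  t=2,i=18
  .#.#. -> #   bit 10 = 1  t=4,i=16
  .#..# -> .   bit 9 = 0  t=0,i=17
  .#... -> #   bit 8 = 1  t=0,i=2
  ..### -> #   bit 7 = 1  t=1,i=2
  ..##. -> .   bit 6 = 0  t=0,i=19
  ..#.# -> #   bit 5 = 1  t=2,i=17
  ..#.. -> .   bit 4 = 0  t=0,i=6
  ...## -> #   bit 3 = 1  t=1,i=1
  ...#. -> #   bit 2 = 1  t=0,i=5
  ....# -> #   bit 1 = 1  t=0,i=4
  ..... -> #   bit 0 = 1  t=0,i=9
  bits 01100000010011110001010110101111 = 1615795631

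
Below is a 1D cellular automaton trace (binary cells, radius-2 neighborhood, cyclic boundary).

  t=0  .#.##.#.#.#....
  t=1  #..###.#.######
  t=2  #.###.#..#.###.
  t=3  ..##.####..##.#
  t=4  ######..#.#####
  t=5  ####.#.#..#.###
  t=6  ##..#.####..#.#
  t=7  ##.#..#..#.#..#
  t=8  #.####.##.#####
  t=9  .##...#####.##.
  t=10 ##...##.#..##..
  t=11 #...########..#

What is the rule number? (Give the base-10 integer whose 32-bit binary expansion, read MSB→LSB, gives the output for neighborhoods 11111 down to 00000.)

  ##### -> #   bit 31 = 1  t=1,i=11
  ####. -> .   bit 30 = 0  t=1,i=14
  ###.# -> .   bit 29 = 0  t=1,i=5
  ###.. -> #   bit 28 = 1  t=1,i=0
  ##.## -> #   bit 27 = 1  t=3,i=4
  ##.#. -> #   bit 26 = 1  t=0,i=5
  ##..# -> .   bit 25 = 0  t=1,i=1
  ##... -> .   bit 24 = 0  t=9,i=3
  #.### -> #   bit 23 = 1  t=1,i=9
  #.##. -> #   bit 22 = 1  t=0,i=3
  #.#.# -> .   bit 21 = 0  t=0,i=6
  #.#.. -> #   bit 20 = 1  t=0,i=10
  #..## -> #   bit 19 = 1  t=1,i=2
  #..#. -> #   bit 18 = 1  t=2,i=8
  #...# -> .   bit 17 = 0  t=9,i=4
  #.... -> #   bit 16 = 1  t=0,i=12
  .#### -> .   bit 15 = 0  t=1,i=10
  .###. -> #   bit 14 = 1  t=1,i=4
  .##.# -> #   bit 13 = 1  t=0,i=4
  .##.. -> .   bit 12 = 0  t=9,i=2
  .#.## -> .   bit 11 = 0  t=0,i=2
  .#.#. -> #   bit 10 = 1  t=0,i=7
  .#..# -> #   bit 9 = 1  t=2,i=7
  .#... -> #   bit 8 = 1  t=0,i=11
  ..### -> #   bit 7 = 1  t=1,i=3
  ..##. -> #   bit 6 = 1  t=3,i=2
  ..#.# -> .   bit 5 = 0  t=0,i=1
  ..#.. -> .   bit 4 = 0  t=7,i=6
  ...## -> #   bit 3 = 1  t=9,i=5
  ...#. -> #   bit 2 = 1  t=0,i=0
  ....# -> #   bit 1 = 1  t=0,i=14
  ..... -> #   bit 0 = 1  t=0,i=13
  bits 10011100110111010110011111001111 = 2631755727

2631755727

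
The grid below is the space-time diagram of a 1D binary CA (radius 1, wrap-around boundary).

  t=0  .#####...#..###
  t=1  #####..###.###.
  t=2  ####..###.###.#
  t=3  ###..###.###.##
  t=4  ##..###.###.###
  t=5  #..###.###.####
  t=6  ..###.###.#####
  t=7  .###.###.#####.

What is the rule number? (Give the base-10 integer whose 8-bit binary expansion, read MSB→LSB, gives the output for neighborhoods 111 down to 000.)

  ### -> #   bit 7 = 1  t=0,i=2
  ##. -> .   bit 6 = 0  t=0,i=5
  #.# -> #   bit 5 = 1  t=0,i=0
  #.. -> .   bit 4 = 0  t=0,i=6
  .## -> #   bit 3 = 1  t=0,i=1
  .#. -> #   bit 2 = 1  t=0,i=9
  ..# -> #   bit 1 = 1  t=0,i=8
  ... -> #   bit 0 = 1  t=0,i=7
  bits 10101111 = 175

175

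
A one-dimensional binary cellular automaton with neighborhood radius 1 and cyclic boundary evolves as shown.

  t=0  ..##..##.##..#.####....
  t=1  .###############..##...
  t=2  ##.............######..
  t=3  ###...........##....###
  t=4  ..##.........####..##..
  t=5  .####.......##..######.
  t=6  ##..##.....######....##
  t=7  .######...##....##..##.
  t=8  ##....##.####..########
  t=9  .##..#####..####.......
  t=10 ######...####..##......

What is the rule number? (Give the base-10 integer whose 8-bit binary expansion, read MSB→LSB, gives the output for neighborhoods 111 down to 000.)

126

  ### -> .   bit 7 = 0  t=0,i=16
  ##. -> #   bit 6 = 1  t=0,i=3
  #.# -> #   bit 5 = 1  t=0,i=8
  #.. -> #   bit 4 = 1  t=0,i=4
  .## -> #   bit 3 = 1  t=0,i=2
  .#. -> #   bit 2 = 1  t=0,i=13
  ..# -> #   bit 1 = 1  t=0,i=1
  ... -> .   bit 0 = 0  t=0,i=0
  bits 01111110 = 126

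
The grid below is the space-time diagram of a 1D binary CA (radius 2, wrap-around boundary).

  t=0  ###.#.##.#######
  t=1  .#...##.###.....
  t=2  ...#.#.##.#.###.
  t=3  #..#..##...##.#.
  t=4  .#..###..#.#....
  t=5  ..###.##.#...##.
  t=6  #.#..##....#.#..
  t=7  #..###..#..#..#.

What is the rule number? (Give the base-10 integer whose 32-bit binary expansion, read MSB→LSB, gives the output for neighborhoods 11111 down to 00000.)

1523288801

  #####|.  b31=0 t=0,i=0
  ####.|#  b30=1 t=0,i=1
  ###.#|.  b29=0 t=0,i=2
  ###..|#  b28=1 t=1,i=10
  ##.##|#  b27=1 t=0,i=8
  ##.#.|.  b26=0 t=0,i=3
  ##..#|#  b25=1 t=4,i=7
  ##...|.  b24=0 t=1,i=11
  #.###|#  b23=1 t=0,i=9
  #.##.|#  b22=1 t=0,i=6
  #.#.#|.  b21=0 t=0,i=4
  #.#..|.  b20=0 t=3,i=0
  #..##|#  b19=1 t=3,i=5
  #..#.|.  b18=0 t=3,i=2
  #...#|#  b17=1 t=1,i=3
  #....|#  b16=1 t=1,i=12
  .####|#  b15=1 t=0,i=10
  .###.|.  b14=0 t=1,i=9
  .##.#|.  b13=0 t=0,i=7
  .##..|.  b12=0 t=3,i=7
  .#.##|#  b11=1 t=0,i=5
  .#.#.|.  b10=0 t=2,i=4
  .#..#|#  b9=1 t=3,i=1
  .#...|.  b8=0 t=1,i=2
  ..###|#  b7=1 t=4,i=4
  ..##.|#  b6=1 t=1,i=5
  ..#.#|#  b5=1 t=2,i=3
  ..#..|.  b4=0 t=1,i=1
  ...##|.  b3=0 t=1,i=4
  ...#.|.  b2=0 t=1,i=0
  ....#|.  b1=0 t=1,i=15
  .....|#  b0=1 t=1,i=13
  bits 01011010110010111000101011100001 = 1523288801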